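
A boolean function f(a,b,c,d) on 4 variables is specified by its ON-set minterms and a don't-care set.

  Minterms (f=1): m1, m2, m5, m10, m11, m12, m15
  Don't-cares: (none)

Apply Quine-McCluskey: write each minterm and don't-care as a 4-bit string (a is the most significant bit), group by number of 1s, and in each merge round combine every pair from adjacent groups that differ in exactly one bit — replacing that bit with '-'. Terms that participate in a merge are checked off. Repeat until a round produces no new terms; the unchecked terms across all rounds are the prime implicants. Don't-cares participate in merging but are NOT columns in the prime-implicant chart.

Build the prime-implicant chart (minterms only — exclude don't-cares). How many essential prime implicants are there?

size-2^0 implicants → 0001(✓)  0010(✓)  0101(✓)  1010(✓)  1011(✓)  1100  1111(✓)
size-2^1 implicants → -010  0-01  1-11  101-
Unchecked terms (primes): -010, 0-01, 1-11, 101-, 1100
Minterm coverage:
  m1 ⊆ 0-01 [E]
  m2 ⊆ -010 [E]
  m5 ⊆ 0-01 [E]
  m10 ⊆ -010,101-
  m11 ⊆ 1-11,101-
  m12 ⊆ 1100 [E]
  m15 ⊆ 1-11 [E]
E = {-010, 0-01, 1-11, 1100}

4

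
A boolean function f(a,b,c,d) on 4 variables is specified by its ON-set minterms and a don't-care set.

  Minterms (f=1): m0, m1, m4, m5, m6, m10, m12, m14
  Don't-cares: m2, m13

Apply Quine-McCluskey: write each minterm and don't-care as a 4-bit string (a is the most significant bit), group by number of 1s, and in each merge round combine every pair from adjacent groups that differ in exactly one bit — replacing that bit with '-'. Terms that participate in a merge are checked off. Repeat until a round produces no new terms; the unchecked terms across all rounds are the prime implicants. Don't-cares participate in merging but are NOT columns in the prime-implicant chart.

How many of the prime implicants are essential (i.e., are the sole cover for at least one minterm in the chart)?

Round 0: 0000✓ 0001✓ 0010✓ 0100✓ 0101✓ 0110✓ 1010✓ 1100✓ 1101✓ 1110✓
Round 1: -010✓ -100✓ -101✓ -110✓ 0-00✓ 0-01✓ 0-10✓ 00-0✓ 000-✓ 01-0✓ 010-✓ 1-10✓ 11-0✓ 110-✓
Round 2: --10 -1-0 -10- 0--0 0-0-
PIs = {--10, -1-0, -10-, 0--0, 0-0-}
Coverage chart:
  m0: 0--0,0-0-
  m1: 0-0- ←essential
  m4: -1-0,-10-,0--0,0-0-
  m5: -10-,0-0-
  m6: --10,-1-0,0--0
  m10: --10 ←essential
  m12: -1-0,-10-
  m14: --10,-1-0
Essential: --10, 0-0-

2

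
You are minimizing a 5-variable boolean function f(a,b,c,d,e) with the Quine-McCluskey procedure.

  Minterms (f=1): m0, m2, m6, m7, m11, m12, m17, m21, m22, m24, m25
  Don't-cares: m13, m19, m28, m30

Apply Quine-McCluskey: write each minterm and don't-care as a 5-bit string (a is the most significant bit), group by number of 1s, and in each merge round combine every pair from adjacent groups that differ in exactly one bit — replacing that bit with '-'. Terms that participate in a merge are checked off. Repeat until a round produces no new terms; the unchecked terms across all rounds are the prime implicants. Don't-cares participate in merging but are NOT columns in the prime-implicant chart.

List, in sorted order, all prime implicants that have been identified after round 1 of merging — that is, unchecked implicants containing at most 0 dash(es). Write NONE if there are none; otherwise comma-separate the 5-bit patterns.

01011

Round 0: 00000✓ 00010✓ 00110✓ 00111✓ 01011 01100✓ 01101✓ 10001✓ 10011✓ 10101✓ 10110✓ 11000✓ 11001✓ 11100✓ 11110✓
Round 1: -0110 -1100 00-10 000-0 0011- 0110- 1-001 1-110 10-01 100-1 11-00 1100- 111-0
PIs = {-0110, -1100, 00-10, 000-0, 0011-, 01011, 0110-, 1-001, 1-110, 10-01, 100-1, 11-00, 1100-, 111-0}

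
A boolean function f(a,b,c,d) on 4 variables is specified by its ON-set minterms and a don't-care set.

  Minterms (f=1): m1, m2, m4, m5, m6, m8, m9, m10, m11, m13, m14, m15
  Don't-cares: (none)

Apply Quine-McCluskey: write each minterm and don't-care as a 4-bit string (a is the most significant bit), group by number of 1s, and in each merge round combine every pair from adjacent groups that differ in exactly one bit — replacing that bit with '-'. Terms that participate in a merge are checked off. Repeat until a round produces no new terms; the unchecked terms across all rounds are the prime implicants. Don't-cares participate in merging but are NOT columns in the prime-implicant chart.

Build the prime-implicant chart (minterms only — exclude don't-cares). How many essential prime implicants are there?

Round 0: 0001✓ 0010✓ 0100✓ 0101✓ 0110✓ 1000✓ 1001✓ 1010✓ 1011✓ 1101✓ 1110✓ 1111✓
Round 1: -001✓ -010✓ -101✓ -110✓ 0-01✓ 0-10✓ 01-0 010- 1-01✓ 1-10✓ 1-11✓ 10-0✓ 10-1✓ 100-✓ 101-✓ 11-1✓ 111-✓
Round 2: --01 --10 1--1 1-1- 10--
PIs = {--01, --10, 01-0, 010-, 1--1, 1-1-, 10--}
Coverage chart:
  m1: --01 ←essential
  m2: --10 ←essential
  m4: 01-0,010-
  m5: --01,010-
  m6: --10,01-0
  m8: 10-- ←essential
  m9: --01,1--1,10--
  m10: --10,1-1-,10--
  m11: 1--1,1-1-,10--
  m13: --01,1--1
  m14: --10,1-1-
  m15: 1--1,1-1-
Essential: --01, --10, 10--

3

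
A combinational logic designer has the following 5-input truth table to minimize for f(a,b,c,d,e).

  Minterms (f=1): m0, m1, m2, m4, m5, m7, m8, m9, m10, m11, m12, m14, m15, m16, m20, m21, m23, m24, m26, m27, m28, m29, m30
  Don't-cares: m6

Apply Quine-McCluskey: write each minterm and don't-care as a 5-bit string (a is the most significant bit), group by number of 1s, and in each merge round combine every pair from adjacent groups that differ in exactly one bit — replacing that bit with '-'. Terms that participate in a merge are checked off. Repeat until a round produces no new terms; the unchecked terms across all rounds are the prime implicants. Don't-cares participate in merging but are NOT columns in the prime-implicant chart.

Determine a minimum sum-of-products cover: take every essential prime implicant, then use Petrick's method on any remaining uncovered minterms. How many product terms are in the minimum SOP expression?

[col 0] 00000*, 00001*, 00010*, 00100*, 00101*, 00110*, 00111*, 01000*, 01001*, 01010*, 01011*, 01100*, 01110*, 01111*, 10000*, 10100*, 10101*, 10111*, 11000*, 11010*, 11011*, 11100*, 11101*, 11110*
[col 1] -0000*, -0100*, -0101*, -0111*, -1000*, -1010*, -1011*, -1100*, -1110*, 0-000*, 0-001*, 0-010*, 0-100*, 0-110*, 0-111*, 00-00*, 00-01*, 00-10*, 000-0*, 0000-*, 001-0*, 001-1*, 0010-*, 0011-*, 01-00*, 01-10*, 01-11*, 010-0*, 010-1*, 0100-*, 0101-*, 011-0*, 0111-*, 1-000*, 1-100*, 1-101*, 10-00*, 101-1*, 1010-*, 11-00*, 11-10*, 110-0*, 1101-*, 111-0*, 1110-*
[col 2] --000*, --100*, -0-00*, -01-1, -010-, -1-00*, -1-10*, -10-0*, -101-, -11-0*, 0--00*, 0--10*, 0-0-0*, 0-00-, 0-1-0*, 0-11-, 00--0*, 00-0-, 001--, 01--0*, 01-1-, 010--, 1--00*, 1-10-, 11--0*
[col 3] ---00, -1--0, 0---0
Prime implicants: ---00, -01-1, -010-, -1--0, -101-, 0---0, 0-00-, 0-11-, 00-0-, 001--, 01-1-, 010--, 1-10-
PI chart (minterm → PIs covering it):
  0 | ---00,0---0,0-00-,00-0-
  1 | 0-00-,00-0-
  2 | 0---0  (sole → essential)
  4 | ---00,-010-,0---0,00-0-,001--
  5 | -01-1,-010-,00-0-,001--
  7 | -01-1,0-11-,001--
  8 | ---00,-1--0,0---0,0-00-,010--
  9 | 0-00-,010--
  10 | -1--0,-101-,0---0,01-1-,010--
  11 | -101-,01-1-,010--
  12 | ---00,-1--0,0---0
  14 | -1--0,0---0,0-11-,01-1-
  15 | 0-11-,01-1-
  16 | ---00  (sole → essential)
  20 | ---00,-010-,1-10-
  21 | -01-1,-010-,1-10-
  23 | -01-1  (sole → essential)
  24 | ---00,-1--0
  26 | -1--0,-101-
  27 | -101-  (sole → essential)
  28 | ---00,-1--0,1-10-
  29 | 1-10-  (sole → essential)
  30 | -1--0  (sole → essential)
Essential prime implicants: ---00, -01-1, -1--0, -101-, 0---0, 1-10-
Petrick residual → 0-00-, 0-11-
Minimum SOP uses 8 PIs: d'e' + b'ce + be' + bc'd + a'e' + a'c'd' + a'cd + acd'

8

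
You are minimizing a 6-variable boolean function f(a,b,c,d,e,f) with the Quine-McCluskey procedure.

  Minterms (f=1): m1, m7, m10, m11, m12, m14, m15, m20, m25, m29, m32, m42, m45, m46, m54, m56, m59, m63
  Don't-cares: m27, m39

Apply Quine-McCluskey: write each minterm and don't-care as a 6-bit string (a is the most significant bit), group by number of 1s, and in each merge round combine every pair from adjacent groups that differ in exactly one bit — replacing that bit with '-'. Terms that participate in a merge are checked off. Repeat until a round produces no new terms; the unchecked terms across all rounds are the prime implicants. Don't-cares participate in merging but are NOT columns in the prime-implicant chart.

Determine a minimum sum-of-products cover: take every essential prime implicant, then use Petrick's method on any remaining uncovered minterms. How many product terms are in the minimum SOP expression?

12

size-2^0 implicants → 000001  000111(✓)  001010(✓)  001011(✓)  001100(✓)  001110(✓)  001111(✓)  010100  011001(✓)  011011(✓)  011101(✓)  100000  100111(✓)  101010(✓)  101101  101110(✓)  110110  111000  111011(✓)  111111(✓)
size-2^1 implicants → -00111  -01010(✓)  -01110(✓)  -11011  0-1011  00-111  001-10(✓)  001-11(✓)  00101-(✓)  0011-0  00111-(✓)  011-01  0110-1  101-10(✓)  111-11
size-2^2 implicants → -01-10  001-1-
Unchecked terms (primes): -00111, -01-10, -11011, 0-1011, 00-111, 000001, 001-1-, 0011-0, 010100, 011-01, 0110-1, 100000, 101101, 110110, 111-11, 111000
Minterm coverage:
  m1 ⊆ 000001 [E]
  m7 ⊆ -00111,00-111
  m10 ⊆ -01-10,001-1-
  m11 ⊆ 0-1011,001-1-
  m12 ⊆ 0011-0 [E]
  m14 ⊆ -01-10,001-1-,0011-0
  m15 ⊆ 00-111,001-1-
  m20 ⊆ 010100 [E]
  m25 ⊆ 011-01,0110-1
  m29 ⊆ 011-01 [E]
  m32 ⊆ 100000 [E]
  m42 ⊆ -01-10 [E]
  m45 ⊆ 101101 [E]
  m46 ⊆ -01-10 [E]
  m54 ⊆ 110110 [E]
  m56 ⊆ 111000 [E]
  m59 ⊆ -11011,111-11
  m63 ⊆ 111-11 [E]
E = {-01-10, 000001, 0011-0, 010100, 011-01, 100000, 101101, 110110, 111-11, 111000}
Petrick residual → -00111, 001-1-
Cover = b'c'def + b'cef' + a'b'c'd'e'f + a'b'ce + a'b'cdf' + a'bc'de'f' + a'bce'f + ab'c'd'e'f' + ab'cde'f + abc'def' + abcef + abcd'e'f'  |cover|=12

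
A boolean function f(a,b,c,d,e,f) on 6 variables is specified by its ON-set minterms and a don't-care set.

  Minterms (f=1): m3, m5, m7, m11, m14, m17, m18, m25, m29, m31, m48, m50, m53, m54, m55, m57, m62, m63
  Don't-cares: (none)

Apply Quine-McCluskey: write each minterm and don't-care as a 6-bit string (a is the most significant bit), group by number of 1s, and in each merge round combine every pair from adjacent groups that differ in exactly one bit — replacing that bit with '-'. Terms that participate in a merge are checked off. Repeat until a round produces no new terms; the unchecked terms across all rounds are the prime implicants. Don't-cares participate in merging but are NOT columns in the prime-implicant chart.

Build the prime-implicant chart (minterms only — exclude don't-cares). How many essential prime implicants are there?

Round 0: 000011✓ 000101✓ 000111✓ 001011✓ 001110 010001✓ 010010✓ 011001✓ 011101✓ 011111✓ 110000✓ 110010✓ 110101✓ 110110✓ 110111✓ 111001✓ 111110✓ 111111✓
Round 1: -10010 -11001 -11111 00-011 000-11 0001-1 01-001 011-01 0111-1 11-110✓ 11-111✓ 110-10 1100-0 1101-1 11011-✓ 11111-✓
Round 2: 11-11-
PIs = {-10010, -11001, -11111, 00-011, 000-11, 0001-1, 001110, 01-001, 011-01, 0111-1, 11-11-, 110-10, 1100-0, 1101-1}
Coverage chart:
  m3: 00-011,000-11
  m5: 0001-1 ←essential
  m7: 000-11,0001-1
  m11: 00-011 ←essential
  m14: 001110 ←essential
  m17: 01-001 ←essential
  m18: -10010 ←essential
  m25: -11001,01-001,011-01
  m29: 011-01,0111-1
  m31: -11111,0111-1
  m48: 1100-0 ←essential
  m50: -10010,110-10,1100-0
  m53: 1101-1 ←essential
  m54: 11-11-,110-10
  m55: 11-11-,1101-1
  m57: -11001 ←essential
  m62: 11-11- ←essential
  m63: -11111,11-11-
Essential: -10010, -11001, 00-011, 0001-1, 001110, 01-001, 11-11-, 1100-0, 1101-1

9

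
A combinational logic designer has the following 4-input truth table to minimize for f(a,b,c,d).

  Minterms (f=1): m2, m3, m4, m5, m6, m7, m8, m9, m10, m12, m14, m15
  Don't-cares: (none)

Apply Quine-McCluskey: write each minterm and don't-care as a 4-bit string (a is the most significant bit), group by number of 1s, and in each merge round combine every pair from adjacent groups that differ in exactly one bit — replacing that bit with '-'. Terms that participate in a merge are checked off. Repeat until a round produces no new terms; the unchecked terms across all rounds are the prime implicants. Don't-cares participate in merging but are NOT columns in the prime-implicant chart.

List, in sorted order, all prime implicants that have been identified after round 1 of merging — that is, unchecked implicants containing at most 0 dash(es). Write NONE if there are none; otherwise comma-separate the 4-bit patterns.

NONE

Round 0: 0010✓ 0011✓ 0100✓ 0101✓ 0110✓ 0111✓ 1000✓ 1001✓ 1010✓ 1100✓ 1110✓ 1111✓
Round 1: -010✓ -100✓ -110✓ -111✓ 0-10✓ 0-11✓ 001-✓ 01-0✓ 01-1✓ 010-✓ 011-✓ 1-00✓ 1-10✓ 10-0✓ 100- 11-0✓ 111-✓
Round 2: --10 -1-0 -11- 0-1- 01-- 1--0
PIs = {--10, -1-0, -11-, 0-1-, 01--, 1--0, 100-}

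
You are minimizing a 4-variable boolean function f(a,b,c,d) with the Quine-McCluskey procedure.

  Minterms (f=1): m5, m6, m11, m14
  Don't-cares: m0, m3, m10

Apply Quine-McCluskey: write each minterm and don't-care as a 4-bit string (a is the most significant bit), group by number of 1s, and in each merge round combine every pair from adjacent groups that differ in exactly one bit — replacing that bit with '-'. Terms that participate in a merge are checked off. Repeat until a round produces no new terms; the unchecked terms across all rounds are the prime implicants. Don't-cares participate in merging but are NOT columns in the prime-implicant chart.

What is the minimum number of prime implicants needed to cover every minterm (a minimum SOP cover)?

3

[col 0] 0000, 0011*, 0101, 0110*, 1010*, 1011*, 1110*
[col 1] -011, -110, 1-10, 101-
Prime implicants: -011, -110, 0000, 0101, 1-10, 101-
PI chart (minterm → PIs covering it):
  5 | 0101  (sole → essential)
  6 | -110  (sole → essential)
  11 | -011,101-
  14 | -110,1-10
Essential prime implicants: -110, 0101
Petrick residual → -011
Minimum SOP uses 3 PIs: b'cd + bcd' + a'bc'd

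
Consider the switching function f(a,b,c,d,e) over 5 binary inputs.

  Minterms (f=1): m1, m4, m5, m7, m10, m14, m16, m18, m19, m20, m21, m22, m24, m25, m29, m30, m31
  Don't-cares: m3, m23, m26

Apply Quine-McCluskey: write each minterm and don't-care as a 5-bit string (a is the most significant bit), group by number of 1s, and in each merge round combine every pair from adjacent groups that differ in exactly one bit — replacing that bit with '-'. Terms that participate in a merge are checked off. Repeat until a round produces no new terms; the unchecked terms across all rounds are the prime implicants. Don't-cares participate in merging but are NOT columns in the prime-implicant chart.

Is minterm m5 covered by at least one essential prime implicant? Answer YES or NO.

size-2^0 implicants → 00001(✓)  00011(✓)  00100(✓)  00101(✓)  00111(✓)  01010(✓)  01110(✓)  10000(✓)  10010(✓)  10011(✓)  10100(✓)  10101(✓)  10110(✓)  10111(✓)  11000(✓)  11001(✓)  11010(✓)  11101(✓)  11110(✓)  11111(✓)
size-2^1 implicants → -0011(✓)  -0100(✓)  -0101(✓)  -0111(✓)  -1010(✓)  -1110(✓)  00-01(✓)  00-11(✓)  000-1(✓)  001-1(✓)  0010-(✓)  01-10(✓)  1-000(✓)  1-010(✓)  1-101(✓)  1-110(✓)  1-111(✓)  10-00(✓)  10-10(✓)  10-11(✓)  100-0(✓)  1001-(✓)  101-0(✓)  101-1(✓)  1010-(✓)  1011-(✓)  11-01  11-10(✓)  110-0(✓)  1100-  111-1(✓)  1111-(✓)
size-2^2 implicants → -0-11  -01-1  -010-  -1-10  00--1  1--10  1-0-0  1-1-1  1-11-  10--0  10-1-  101--
Unchecked terms (primes): -0-11, -01-1, -010-, -1-10, 00--1, 1--10, 1-0-0, 1-1-1, 1-11-, 10--0, 10-1-, 101--, 11-01, 1100-
Minterm coverage:
  m1 ⊆ 00--1 [E]
  m4 ⊆ -010- [E]
  m5 ⊆ -01-1,-010-,00--1
  m7 ⊆ -0-11,-01-1,00--1
  m10 ⊆ -1-10 [E]
  m14 ⊆ -1-10 [E]
  m16 ⊆ 1-0-0,10--0
  m18 ⊆ 1--10,1-0-0,10--0,10-1-
  m19 ⊆ -0-11,10-1-
  m20 ⊆ -010-,10--0,101--
  m21 ⊆ -01-1,-010-,1-1-1,101--
  m22 ⊆ 1--10,1-11-,10--0,10-1-,101--
  m24 ⊆ 1-0-0,1100-
  m25 ⊆ 11-01,1100-
  m29 ⊆ 1-1-1,11-01
  m30 ⊆ -1-10,1--10,1-11-
  m31 ⊆ 1-1-1,1-11-
E = {-010-, -1-10, 00--1}

YES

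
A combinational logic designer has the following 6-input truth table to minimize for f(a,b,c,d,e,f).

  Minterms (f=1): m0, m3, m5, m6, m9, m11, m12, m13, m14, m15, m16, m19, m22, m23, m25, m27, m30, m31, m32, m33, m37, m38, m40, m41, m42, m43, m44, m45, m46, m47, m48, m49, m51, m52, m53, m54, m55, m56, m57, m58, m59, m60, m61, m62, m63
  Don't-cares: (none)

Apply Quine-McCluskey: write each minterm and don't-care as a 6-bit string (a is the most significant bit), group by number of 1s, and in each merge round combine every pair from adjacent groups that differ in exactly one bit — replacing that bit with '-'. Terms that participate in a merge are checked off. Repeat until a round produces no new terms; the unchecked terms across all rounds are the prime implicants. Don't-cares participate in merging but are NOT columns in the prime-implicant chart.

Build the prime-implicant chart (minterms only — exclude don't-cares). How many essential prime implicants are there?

Round 0: 000000✓ 000011✓ 000101✓ 000110✓ 001001✓ 001011✓ 001100✓ 001101✓ 001110✓ 001111✓ 010000✓ 010011✓ 010110✓ 010111✓ 011001✓ 011011✓ 011110✓ 011111✓ 100000✓ 100001✓ 100101✓ 100110✓ 101000✓ 101001✓ 101010✓ 101011✓ 101100✓ 101101✓ 101110✓ 101111✓ 110000✓ 110001✓ 110011✓ 110100✓ 110101✓ 110110✓ 110111✓ 111000✓ 111001✓ 111010✓ 111011✓ 111100✓ 111101✓ 111110✓ 111111✓
Round 1: -00000✓ -00101✓ -00110✓ -01001✓ -01011✓ -01100✓ -01101✓ -01110✓ -01111✓ -10000✓ -10011✓ -10110✓ -10111✓ -11001✓ -11011✓ -11110✓ -11111✓ 0-0000✓ 0-0011✓ 0-0110✓ 0-1001✓ 0-1011✓ 0-1110✓ 0-1111✓ 00-011✓ 00-101✓ 00-110✓ 001-01✓ 001-11✓ 0010-1✓ 0011-0✓ 0011-1✓ 00110-✓ 00111-✓ 01-011✓ 01-110✓ 01-111✓ 010-11✓ 01011-✓ 011-11✓ 0110-1✓ 01111-✓ 1-0000✓ 1-0001✓ 1-0101✓ 1-0110✓ 1-1000✓ 1-1001✓ 1-1010✓ 1-1011✓ 1-1100✓ 1-1101✓ 1-1110✓ 1-1111✓ 10-000✓ 10-001✓ 10-101✓ 10-110✓ 100-01✓ 10000-✓ 101-00✓ 101-01✓ 101-10✓ 101-11✓ 1010-0✓ 1010-1✓ 10100-✓ 10101-✓ 1011-0✓ 1011-1✓ 10110-✓ 10111-✓ 11-000✓ 11-001✓ 11-011✓ 11-100✓ 11-101✓ 11-110✓ 11-111✓ 110-00✓ 110-01✓ 110-11✓ 1100-1✓ 11000-✓ 1101-0✓ 1101-1✓ 11010-✓ 11011-✓ 111-00✓ 111-01✓ 111-10✓ 111-11✓ 1110-0✓ 1110-1✓ 11100-✓ 11101-✓ 1111-0✓ 1111-1✓ 11110-✓ 11111-✓
Round 2: --0000 --0110✓ --1001✓ --1011✓ --1110✓ --1111✓ -0-101 -0-110✓ -01-01✓ -01-11✓ -010-1✓ -011-0✓ -011-1✓ -0110-✓ -0111-✓ -1-011✓ -1-110✓ -1-111✓ -10-11✓ -1011-✓ -11-11✓ -110-1✓ -1111-✓ 0--011 0--110✓ 0-1-11✓ 0-10-1✓ 0-111-✓ 001--1✓ 0011--✓ 01--11✓ 01-11-✓ 1--000✓ 1--001✓ 1--101✓ 1--110✓ 1-0-01✓ 1-000-✓ 1-1-00✓ 1-1-01✓ 1-1-10✓ 1-1-11✓ 1-10-0✓ 1-10-1✓ 1-100-✓ 1-101-✓ 1-11-0✓ 1-11-1✓ 1-110-✓ 1-111-✓ 10--01✓ 10-00-✓ 101--0✓ 101--1✓ 101-0-✓ 101-1-✓ 1010--✓ 1011--✓ 11--00✓ 11--01✓ 11--11✓ 11-0-1✓ 11-00-✓ 11-1-0✓ 11-1-1✓ 11-10-✓ 11-11-✓ 110--1✓ 110-0-✓ 1101--✓ 111--0✓ 111--1✓ 111-0-✓ 111-1-✓ 1110--✓ 1111--✓
Round 3: ---110 --1-11 --10-1 --111- -01--1 -011-- -1--11 -1-11- 1---01 1--00- 1-1--0✓ 1-1--1✓ 1-1-0-✓ 1-1-1-✓ 1-10--✓ 1-11--✓ 101---✓ 11---1 11--0- 11-1-- 111---✓
Round 4: 1-1---
PIs = {---110, --0000, --1-11, --10-1, --111-, -0-101, -01--1, -011--, -1--11, -1-11-, 0--011, 1---01, 1--00-, 1-1---, 11---1, 11--0-, 11-1--}
Coverage chart:
  m0: --0000 ←essential
  m3: 0--011 ←essential
  m5: -0-101 ←essential
  m6: ---110 ←essential
  m9: --10-1,-01--1
  m11: --1-11,--10-1,-01--1,0--011
  m12: -011-- ←essential
  m13: -0-101,-01--1,-011--
  m14: ---110,--111-,-011--
  m15: --1-11,--111-,-01--1,-011--
  m16: --0000 ←essential
  m19: -1--11,0--011
  m22: ---110,-1-11-
  m23: -1--11,-1-11-
  m25: --10-1 ←essential
  m27: --1-11,--10-1,-1--11,0--011
  m30: ---110,--111-,-1-11-
  m31: --1-11,--111-,-1--11,-1-11-
  m32: --0000,1--00-
  m33: 1---01,1--00-
  m37: -0-101,1---01
  m38: ---110 ←essential
  m40: 1--00-,1-1---
  m41: --10-1,-01--1,1---01,1--00-,1-1---
  m42: 1-1--- ←essential
  m43: --1-11,--10-1,-01--1,1-1---
  m44: -011--,1-1---
  m45: -0-101,-01--1,-011--,1---01,1-1---
  m46: ---110,--111-,-011--,1-1---
  m47: --1-11,--111-,-01--1,-011--,1-1---
  m48: --0000,1--00-,11--0-
  m49: 1---01,1--00-,11---1,11--0-
  m51: -1--11,11---1
  m52: 11--0-,11-1--
  m53: 1---01,11---1,11--0-,11-1--
  m54: ---110,-1-11-,11-1--
  m55: -1--11,-1-11-,11---1,11-1--
  m56: 1--00-,1-1---,11--0-
  m57: --10-1,1---01,1--00-,1-1---,11---1,11--0-
  m58: 1-1--- ←essential
  m59: --1-11,--10-1,-1--11,1-1---,11---1
  m60: 1-1---,11--0-,11-1--
  m61: 1---01,1-1---,11---1,11--0-,11-1--
  m62: ---110,--111-,-1-11-,1-1---,11-1--
  m63: --1-11,--111-,-1--11,-1-11-,1-1---,11---1,11-1--
Essential: ---110, --0000, --10-1, -0-101, -011--, 0--011, 1-1---

7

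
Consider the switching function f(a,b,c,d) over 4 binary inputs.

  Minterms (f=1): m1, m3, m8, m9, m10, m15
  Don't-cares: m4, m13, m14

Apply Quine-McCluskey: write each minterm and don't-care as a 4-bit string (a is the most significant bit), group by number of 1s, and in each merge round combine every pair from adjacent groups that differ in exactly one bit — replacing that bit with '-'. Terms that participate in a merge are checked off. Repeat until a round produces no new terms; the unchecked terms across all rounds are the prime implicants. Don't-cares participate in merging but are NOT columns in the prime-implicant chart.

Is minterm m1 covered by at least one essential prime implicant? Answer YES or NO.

size-2^0 implicants → 0001(✓)  0011(✓)  0100  1000(✓)  1001(✓)  1010(✓)  1101(✓)  1110(✓)  1111(✓)
size-2^1 implicants → -001  00-1  1-01  1-10  10-0  100-  11-1  111-
Unchecked terms (primes): -001, 00-1, 0100, 1-01, 1-10, 10-0, 100-, 11-1, 111-
Minterm coverage:
  m1 ⊆ -001,00-1
  m3 ⊆ 00-1 [E]
  m8 ⊆ 10-0,100-
  m9 ⊆ -001,1-01,100-
  m10 ⊆ 1-10,10-0
  m15 ⊆ 11-1,111-
E = {00-1}

YES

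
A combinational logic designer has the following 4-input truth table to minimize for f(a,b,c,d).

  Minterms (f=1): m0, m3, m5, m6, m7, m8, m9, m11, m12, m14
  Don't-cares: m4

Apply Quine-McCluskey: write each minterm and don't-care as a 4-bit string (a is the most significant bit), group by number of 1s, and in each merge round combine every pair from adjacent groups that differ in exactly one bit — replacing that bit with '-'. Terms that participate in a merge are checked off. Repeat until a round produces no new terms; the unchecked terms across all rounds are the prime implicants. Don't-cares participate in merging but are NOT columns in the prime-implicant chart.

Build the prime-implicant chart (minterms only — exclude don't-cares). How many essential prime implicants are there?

3

Round 0: 0000✓ 0011✓ 0100✓ 0101✓ 0110✓ 0111✓ 1000✓ 1001✓ 1011✓ 1100✓ 1110✓
Round 1: -000✓ -011 -100✓ -110✓ 0-00✓ 0-11 01-0✓ 01-1✓ 010-✓ 011-✓ 1-00✓ 10-1 100- 11-0✓
Round 2: --00 -1-0 01--
PIs = {--00, -011, -1-0, 0-11, 01--, 10-1, 100-}
Coverage chart:
  m0: --00 ←essential
  m3: -011,0-11
  m5: 01-- ←essential
  m6: -1-0,01--
  m7: 0-11,01--
  m8: --00,100-
  m9: 10-1,100-
  m11: -011,10-1
  m12: --00,-1-0
  m14: -1-0 ←essential
Essential: --00, -1-0, 01--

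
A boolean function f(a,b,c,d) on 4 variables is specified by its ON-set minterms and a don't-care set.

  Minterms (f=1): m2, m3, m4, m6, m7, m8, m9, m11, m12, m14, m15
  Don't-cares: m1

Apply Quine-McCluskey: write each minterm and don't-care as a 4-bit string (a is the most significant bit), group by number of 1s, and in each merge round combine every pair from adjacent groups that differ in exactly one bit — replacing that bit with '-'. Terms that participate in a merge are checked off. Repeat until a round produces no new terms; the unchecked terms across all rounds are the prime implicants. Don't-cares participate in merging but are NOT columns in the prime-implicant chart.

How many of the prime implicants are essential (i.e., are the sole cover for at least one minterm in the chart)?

Round 0: 0001✓ 0010✓ 0011✓ 0100✓ 0110✓ 0111✓ 1000✓ 1001✓ 1011✓ 1100✓ 1110✓ 1111✓
Round 1: -001✓ -011✓ -100✓ -110✓ -111✓ 0-10✓ 0-11✓ 00-1✓ 001-✓ 01-0✓ 011-✓ 1-00 1-11✓ 10-1✓ 100- 11-0✓ 111-✓
Round 2: --11 -0-1 -1-0 -11- 0-1-
PIs = {--11, -0-1, -1-0, -11-, 0-1-, 1-00, 100-}
Coverage chart:
  m2: 0-1- ←essential
  m3: --11,-0-1,0-1-
  m4: -1-0 ←essential
  m6: -1-0,-11-,0-1-
  m7: --11,-11-,0-1-
  m8: 1-00,100-
  m9: -0-1,100-
  m11: --11,-0-1
  m12: -1-0,1-00
  m14: -1-0,-11-
  m15: --11,-11-
Essential: -1-0, 0-1-

2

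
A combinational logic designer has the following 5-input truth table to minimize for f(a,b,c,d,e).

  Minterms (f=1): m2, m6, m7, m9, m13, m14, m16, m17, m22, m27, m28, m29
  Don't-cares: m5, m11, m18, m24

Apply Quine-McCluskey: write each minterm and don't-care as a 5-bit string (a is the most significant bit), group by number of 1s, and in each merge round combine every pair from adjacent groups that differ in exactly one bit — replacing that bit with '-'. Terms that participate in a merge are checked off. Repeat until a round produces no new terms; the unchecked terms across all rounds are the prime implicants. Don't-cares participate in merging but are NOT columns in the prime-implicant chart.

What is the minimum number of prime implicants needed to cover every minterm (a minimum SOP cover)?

7

size-2^0 implicants → 00010(✓)  00101(✓)  00110(✓)  00111(✓)  01001(✓)  01011(✓)  01101(✓)  01110(✓)  10000(✓)  10001(✓)  10010(✓)  10110(✓)  11000(✓)  11011(✓)  11100(✓)  11101(✓)
size-2^1 implicants → -0010(✓)  -0110(✓)  -1011  -1101  0-101  0-110  00-10(✓)  001-1  0011-  01-01  010-1  1-000  10-10(✓)  100-0  1000-  11-00  1110-
size-2^2 implicants → -0-10
Unchecked terms (primes): -0-10, -1011, -1101, 0-101, 0-110, 001-1, 0011-, 01-01, 010-1, 1-000, 100-0, 1000-, 11-00, 1110-
Minterm coverage:
  m2 ⊆ -0-10 [E]
  m6 ⊆ -0-10,0-110,0011-
  m7 ⊆ 001-1,0011-
  m9 ⊆ 01-01,010-1
  m13 ⊆ -1101,0-101,01-01
  m14 ⊆ 0-110 [E]
  m16 ⊆ 1-000,100-0,1000-
  m17 ⊆ 1000- [E]
  m22 ⊆ -0-10 [E]
  m27 ⊆ -1011 [E]
  m28 ⊆ 11-00,1110-
  m29 ⊆ -1101,1110-
E = {-0-10, -1011, 0-110, 1000-}
Petrick residual → 001-1, 01-01, 1110-
Cover = b'de' + bc'de + a'cde' + a'b'ce + a'bd'e + ab'c'd' + abcd'  |cover|=7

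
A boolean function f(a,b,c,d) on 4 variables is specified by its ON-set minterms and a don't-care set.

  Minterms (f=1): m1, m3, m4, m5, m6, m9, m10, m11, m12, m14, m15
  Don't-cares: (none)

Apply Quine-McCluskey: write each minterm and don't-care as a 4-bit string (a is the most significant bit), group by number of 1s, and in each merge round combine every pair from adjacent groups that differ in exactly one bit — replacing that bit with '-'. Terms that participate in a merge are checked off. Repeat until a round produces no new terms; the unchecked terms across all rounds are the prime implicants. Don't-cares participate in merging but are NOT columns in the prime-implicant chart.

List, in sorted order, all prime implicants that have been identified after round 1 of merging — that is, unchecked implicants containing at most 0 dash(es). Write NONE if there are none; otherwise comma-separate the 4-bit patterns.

NONE

Round 0: 0001✓ 0011✓ 0100✓ 0101✓ 0110✓ 1001✓ 1010✓ 1011✓ 1100✓ 1110✓ 1111✓
Round 1: -001✓ -011✓ -100✓ -110✓ 0-01 00-1✓ 01-0✓ 010- 1-10✓ 1-11✓ 10-1✓ 101-✓ 11-0✓ 111-✓
Round 2: -0-1 -1-0 1-1-
PIs = {-0-1, -1-0, 0-01, 010-, 1-1-}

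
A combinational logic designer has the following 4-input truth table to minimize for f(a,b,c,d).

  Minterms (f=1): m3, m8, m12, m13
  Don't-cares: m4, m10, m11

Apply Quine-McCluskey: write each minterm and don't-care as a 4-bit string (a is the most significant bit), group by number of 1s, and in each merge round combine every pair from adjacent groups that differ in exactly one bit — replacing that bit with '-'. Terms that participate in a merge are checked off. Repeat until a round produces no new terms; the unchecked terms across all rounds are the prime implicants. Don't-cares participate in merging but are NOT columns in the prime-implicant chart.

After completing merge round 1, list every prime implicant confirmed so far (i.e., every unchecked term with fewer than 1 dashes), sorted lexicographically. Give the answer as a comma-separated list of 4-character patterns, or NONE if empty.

Round 0: 0011✓ 0100✓ 1000✓ 1010✓ 1011✓ 1100✓ 1101✓
Round 1: -011 -100 1-00 10-0 101- 110-
PIs = {-011, -100, 1-00, 10-0, 101-, 110-}

NONE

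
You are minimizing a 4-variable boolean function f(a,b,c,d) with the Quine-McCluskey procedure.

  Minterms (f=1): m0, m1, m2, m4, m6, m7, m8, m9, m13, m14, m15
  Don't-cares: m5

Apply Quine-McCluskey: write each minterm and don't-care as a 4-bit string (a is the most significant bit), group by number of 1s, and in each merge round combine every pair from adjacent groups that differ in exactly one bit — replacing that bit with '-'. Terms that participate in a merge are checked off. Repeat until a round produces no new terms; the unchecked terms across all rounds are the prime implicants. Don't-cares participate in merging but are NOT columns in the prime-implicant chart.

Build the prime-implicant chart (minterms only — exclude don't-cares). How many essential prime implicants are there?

Round 0: 0000✓ 0001✓ 0010✓ 0100✓ 0101✓ 0110✓ 0111✓ 1000✓ 1001✓ 1101✓ 1110✓ 1111✓
Round 1: -000✓ -001✓ -101✓ -110✓ -111✓ 0-00✓ 0-01✓ 0-10✓ 00-0✓ 000-✓ 01-0✓ 01-1✓ 010-✓ 011-✓ 1-01✓ 100-✓ 11-1✓ 111-✓
Round 2: --01 -00- -1-1 -11- 0--0 0-0- 01--
PIs = {--01, -00-, -1-1, -11-, 0--0, 0-0-, 01--}
Coverage chart:
  m0: -00-,0--0,0-0-
  m1: --01,-00-,0-0-
  m2: 0--0 ←essential
  m4: 0--0,0-0-,01--
  m6: -11-,0--0,01--
  m7: -1-1,-11-,01--
  m8: -00- ←essential
  m9: --01,-00-
  m13: --01,-1-1
  m14: -11- ←essential
  m15: -1-1,-11-
Essential: -00-, -11-, 0--0

3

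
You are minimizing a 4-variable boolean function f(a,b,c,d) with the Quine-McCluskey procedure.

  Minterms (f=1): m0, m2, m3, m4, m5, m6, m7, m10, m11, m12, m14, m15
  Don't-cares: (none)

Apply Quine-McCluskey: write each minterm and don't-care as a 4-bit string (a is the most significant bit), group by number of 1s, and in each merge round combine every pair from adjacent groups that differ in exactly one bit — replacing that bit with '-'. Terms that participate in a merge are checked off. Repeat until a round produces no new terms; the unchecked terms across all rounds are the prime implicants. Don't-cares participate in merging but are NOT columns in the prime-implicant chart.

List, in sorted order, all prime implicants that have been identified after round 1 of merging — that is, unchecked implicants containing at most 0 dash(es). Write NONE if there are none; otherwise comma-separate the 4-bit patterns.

Round 0: 0000✓ 0010✓ 0011✓ 0100✓ 0101✓ 0110✓ 0111✓ 1010✓ 1011✓ 1100✓ 1110✓ 1111✓
Round 1: -010✓ -011✓ -100✓ -110✓ -111✓ 0-00✓ 0-10✓ 0-11✓ 00-0✓ 001-✓ 01-0✓ 01-1✓ 010-✓ 011-✓ 1-10✓ 1-11✓ 101-✓ 11-0✓ 111-✓
Round 2: --10✓ --11✓ -01-✓ -1-0 -11-✓ 0--0 0-1-✓ 01-- 1-1-✓
Round 3: --1-
PIs = {--1-, -1-0, 0--0, 01--}

NONE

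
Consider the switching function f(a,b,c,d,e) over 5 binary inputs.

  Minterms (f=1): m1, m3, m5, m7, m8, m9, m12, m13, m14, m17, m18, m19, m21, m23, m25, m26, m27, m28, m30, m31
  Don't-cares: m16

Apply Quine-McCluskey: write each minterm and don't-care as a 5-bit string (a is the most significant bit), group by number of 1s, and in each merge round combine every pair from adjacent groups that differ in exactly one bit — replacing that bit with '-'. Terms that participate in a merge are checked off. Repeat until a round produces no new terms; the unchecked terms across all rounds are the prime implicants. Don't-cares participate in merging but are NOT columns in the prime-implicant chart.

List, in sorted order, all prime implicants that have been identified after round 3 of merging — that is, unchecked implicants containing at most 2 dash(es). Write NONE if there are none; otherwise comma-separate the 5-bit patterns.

--001, -11-0, 0--01, 01-0-, 1--11, 1-0-1, 1-01-, 100--, 11-1-

Round 0: 00001✓ 00011✓ 00101✓ 00111✓ 01000✓ 01001✓ 01100✓ 01101✓ 01110✓ 10000✓ 10001✓ 10010✓ 10011✓ 10101✓ 10111✓ 11001✓ 11010✓ 11011✓ 11100✓ 11110✓ 11111✓
Round 1: -0001✓ -0011✓ -0101✓ -0111✓ -1001✓ -1100✓ -1110✓ 0-001✓ 0-101✓ 00-01✓ 00-11✓ 000-1✓ 001-1✓ 01-00✓ 01-01✓ 0100-✓ 011-0✓ 0110-✓ 1-001✓ 1-010✓ 1-011✓ 1-111✓ 10-01✓ 10-11✓ 100-0✓ 100-1✓ 1000-✓ 1001-✓ 101-1✓ 11-10✓ 11-11✓ 110-1✓ 1101-✓ 111-0✓ 1111-✓
Round 2: --001 -0-01✓ -0-11✓ -00-1✓ -01-1✓ -11-0 0--01 00--1✓ 01-0- 1--11 1-0-1 1-01- 10--1✓ 100-- 11-1-
Round 3: -0--1
PIs = {--001, -0--1, -11-0, 0--01, 01-0-, 1--11, 1-0-1, 1-01-, 100--, 11-1-}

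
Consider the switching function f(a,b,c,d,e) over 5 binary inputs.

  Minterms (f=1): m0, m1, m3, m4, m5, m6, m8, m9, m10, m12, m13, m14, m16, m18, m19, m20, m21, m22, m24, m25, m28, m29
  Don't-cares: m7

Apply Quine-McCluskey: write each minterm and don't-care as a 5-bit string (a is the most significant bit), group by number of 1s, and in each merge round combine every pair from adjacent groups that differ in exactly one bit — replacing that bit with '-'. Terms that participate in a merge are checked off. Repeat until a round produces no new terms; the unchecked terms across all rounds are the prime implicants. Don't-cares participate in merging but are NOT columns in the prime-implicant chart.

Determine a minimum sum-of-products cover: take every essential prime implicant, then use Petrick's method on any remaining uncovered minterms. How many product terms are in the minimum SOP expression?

size-2^0 implicants → 00000(✓)  00001(✓)  00011(✓)  00100(✓)  00101(✓)  00110(✓)  00111(✓)  01000(✓)  01001(✓)  01010(✓)  01100(✓)  01101(✓)  01110(✓)  10000(✓)  10010(✓)  10011(✓)  10100(✓)  10101(✓)  10110(✓)  11000(✓)  11001(✓)  11100(✓)  11101(✓)
size-2^1 implicants → -0000(✓)  -0011  -0100(✓)  -0101(✓)  -0110(✓)  -1000(✓)  -1001(✓)  -1100(✓)  -1101(✓)  0-000(✓)  0-001(✓)  0-100(✓)  0-101(✓)  0-110(✓)  00-00(✓)  00-01(✓)  00-11(✓)  000-1(✓)  0000-(✓)  001-0(✓)  001-1(✓)  0010-(✓)  0011-(✓)  01-00(✓)  01-01(✓)  01-10(✓)  010-0(✓)  0100-(✓)  011-0(✓)  0110-(✓)  1-000(✓)  1-100(✓)  1-101(✓)  10-00(✓)  10-10(✓)  100-0(✓)  1001-  101-0(✓)  1010-(✓)  11-00(✓)  11-01(✓)  1100-(✓)  1110-(✓)
size-2^2 implicants → --000(✓)  --100(✓)  --101(✓)  -0-00(✓)  -01-0  -010-(✓)  -1-00(✓)  -1-01(✓)  -100-(✓)  -110-(✓)  0--00(✓)  0--01(✓)  0-00-(✓)  0-1-0  0-10-(✓)  00--1  00-0-(✓)  001--  01--0  01-0-(✓)  1--00(✓)  1-10-(✓)  10--0  11-0-(✓)
size-2^3 implicants → ---00  --10-  -1-0-  0--0-
Unchecked terms (primes): ---00, --10-, -0011, -01-0, -1-0-, 0--0-, 0-1-0, 00--1, 001--, 01--0, 10--0, 1001-
Minterm coverage:
  m0 ⊆ ---00,0--0-
  m1 ⊆ 0--0-,00--1
  m3 ⊆ -0011,00--1
  m4 ⊆ ---00,--10-,-01-0,0--0-,0-1-0,001--
  m5 ⊆ --10-,0--0-,00--1,001--
  m6 ⊆ -01-0,0-1-0,001--
  m8 ⊆ ---00,-1-0-,0--0-,01--0
  m9 ⊆ -1-0-,0--0-
  m10 ⊆ 01--0 [E]
  m12 ⊆ ---00,--10-,-1-0-,0--0-,0-1-0,01--0
  m13 ⊆ --10-,-1-0-,0--0-
  m14 ⊆ 0-1-0,01--0
  m16 ⊆ ---00,10--0
  m18 ⊆ 10--0,1001-
  m19 ⊆ -0011,1001-
  m20 ⊆ ---00,--10-,-01-0,10--0
  m21 ⊆ --10- [E]
  m22 ⊆ -01-0,10--0
  m24 ⊆ ---00,-1-0-
  m25 ⊆ -1-0- [E]
  m28 ⊆ ---00,--10-,-1-0-
  m29 ⊆ --10-,-1-0-
E = {--10-, -1-0-, 01--0}
Petrick residual → ---00, -01-0, 00--1, 1001-
Cover = d'e' + cd' + b'ce' + bd' + a'b'e + a'be' + ab'c'd  |cover|=7

7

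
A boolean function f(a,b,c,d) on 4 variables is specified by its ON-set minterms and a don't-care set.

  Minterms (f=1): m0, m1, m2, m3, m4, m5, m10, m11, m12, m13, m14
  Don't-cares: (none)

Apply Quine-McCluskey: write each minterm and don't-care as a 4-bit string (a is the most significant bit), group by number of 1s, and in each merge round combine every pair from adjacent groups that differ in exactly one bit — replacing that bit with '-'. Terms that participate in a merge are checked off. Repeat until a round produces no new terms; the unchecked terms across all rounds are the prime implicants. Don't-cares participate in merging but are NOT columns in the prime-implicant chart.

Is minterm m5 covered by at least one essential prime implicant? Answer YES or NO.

Round 0: 0000✓ 0001✓ 0010✓ 0011✓ 0100✓ 0101✓ 1010✓ 1011✓ 1100✓ 1101✓ 1110✓
Round 1: -010✓ -011✓ -100✓ -101✓ 0-00✓ 0-01✓ 00-0✓ 00-1✓ 000-✓ 001-✓ 010-✓ 1-10 101-✓ 11-0 110-✓
Round 2: -01- -10- 0-0- 00--
PIs = {-01-, -10-, 0-0-, 00--, 1-10, 11-0}
Coverage chart:
  m0: 0-0-,00--
  m1: 0-0-,00--
  m2: -01-,00--
  m3: -01-,00--
  m4: -10-,0-0-
  m5: -10-,0-0-
  m10: -01-,1-10
  m11: -01- ←essential
  m12: -10-,11-0
  m13: -10- ←essential
  m14: 1-10,11-0
Essential: -01-, -10-

YES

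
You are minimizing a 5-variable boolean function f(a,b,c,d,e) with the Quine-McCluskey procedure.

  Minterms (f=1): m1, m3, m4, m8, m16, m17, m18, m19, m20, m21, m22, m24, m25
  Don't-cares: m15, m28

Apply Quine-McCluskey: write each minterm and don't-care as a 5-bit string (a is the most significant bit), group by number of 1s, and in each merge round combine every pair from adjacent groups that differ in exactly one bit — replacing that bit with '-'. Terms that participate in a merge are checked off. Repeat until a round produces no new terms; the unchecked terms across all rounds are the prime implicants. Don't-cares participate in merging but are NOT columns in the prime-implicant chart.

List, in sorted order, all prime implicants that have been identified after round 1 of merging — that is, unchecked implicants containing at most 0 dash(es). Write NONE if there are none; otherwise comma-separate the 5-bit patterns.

size-2^0 implicants → 00001(✓)  00011(✓)  00100(✓)  01000(✓)  01111  10000(✓)  10001(✓)  10010(✓)  10011(✓)  10100(✓)  10101(✓)  10110(✓)  11000(✓)  11001(✓)  11100(✓)
size-2^1 implicants → -0001(✓)  -0011(✓)  -0100  -1000  000-1(✓)  1-000(✓)  1-001(✓)  1-100(✓)  10-00(✓)  10-01(✓)  10-10(✓)  100-0(✓)  100-1(✓)  1000-(✓)  1001-(✓)  101-0(✓)  1010-(✓)  11-00(✓)  1100-(✓)
size-2^2 implicants → -00-1  1--00  1-00-  10--0  10-0-  100--
Unchecked terms (primes): -00-1, -0100, -1000, 01111, 1--00, 1-00-, 10--0, 10-0-, 100--

01111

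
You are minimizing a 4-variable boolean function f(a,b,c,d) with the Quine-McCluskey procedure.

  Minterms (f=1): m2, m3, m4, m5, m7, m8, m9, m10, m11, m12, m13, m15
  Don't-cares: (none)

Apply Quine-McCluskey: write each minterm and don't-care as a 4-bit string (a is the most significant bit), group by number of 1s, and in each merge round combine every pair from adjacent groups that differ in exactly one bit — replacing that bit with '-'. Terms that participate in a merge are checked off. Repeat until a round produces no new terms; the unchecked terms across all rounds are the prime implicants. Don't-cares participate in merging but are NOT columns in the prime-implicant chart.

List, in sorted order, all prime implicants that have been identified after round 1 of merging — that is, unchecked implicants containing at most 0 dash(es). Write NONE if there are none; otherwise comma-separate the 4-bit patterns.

NONE

Round 0: 0010✓ 0011✓ 0100✓ 0101✓ 0111✓ 1000✓ 1001✓ 1010✓ 1011✓ 1100✓ 1101✓ 1111✓
Round 1: -010✓ -011✓ -100✓ -101✓ -111✓ 0-11✓ 001-✓ 01-1✓ 010-✓ 1-00✓ 1-01✓ 1-11✓ 10-0✓ 10-1✓ 100-✓ 101-✓ 11-1✓ 110-✓
Round 2: --11 -01- -1-1 -10- 1--1 1-0- 10--
PIs = {--11, -01-, -1-1, -10-, 1--1, 1-0-, 10--}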